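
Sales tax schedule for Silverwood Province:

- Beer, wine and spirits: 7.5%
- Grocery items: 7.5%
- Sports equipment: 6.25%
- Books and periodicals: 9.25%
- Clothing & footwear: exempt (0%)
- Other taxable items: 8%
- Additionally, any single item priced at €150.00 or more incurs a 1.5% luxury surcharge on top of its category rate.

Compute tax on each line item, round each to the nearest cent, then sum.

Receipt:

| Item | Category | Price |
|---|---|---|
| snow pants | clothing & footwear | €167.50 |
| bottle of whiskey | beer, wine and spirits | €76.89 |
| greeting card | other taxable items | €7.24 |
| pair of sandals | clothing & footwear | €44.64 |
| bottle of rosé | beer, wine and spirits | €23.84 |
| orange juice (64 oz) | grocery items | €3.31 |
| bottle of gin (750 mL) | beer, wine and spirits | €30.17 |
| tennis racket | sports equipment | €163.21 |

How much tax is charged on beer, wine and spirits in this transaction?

Bottle of whiskey €76.89: beer, wine and spirits → 7.5% → €5.77
Bottle of rosé €23.84: beer, wine and spirits → 7.5% → €1.79
Bottle of gin (750 mL) €30.17: beer, wine and spirits → 7.5% → €2.26
Tax on beer, wine and spirits = €5.77 + €1.79 + €2.26 = €9.82

€9.82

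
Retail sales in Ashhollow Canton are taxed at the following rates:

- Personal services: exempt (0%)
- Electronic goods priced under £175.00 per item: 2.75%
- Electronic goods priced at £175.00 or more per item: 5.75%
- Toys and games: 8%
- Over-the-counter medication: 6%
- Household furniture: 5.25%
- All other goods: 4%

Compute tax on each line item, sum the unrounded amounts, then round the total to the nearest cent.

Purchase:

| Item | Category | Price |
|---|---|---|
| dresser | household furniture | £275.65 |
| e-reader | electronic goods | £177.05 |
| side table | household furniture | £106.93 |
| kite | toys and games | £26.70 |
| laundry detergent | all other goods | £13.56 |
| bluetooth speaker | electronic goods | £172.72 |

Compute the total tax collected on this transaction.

Dresser £275.65: household furniture → 5.25% → £14.471625
E-reader £177.05: electronic goods, £175.00 or more → 5.75% → £10.180375
Side table £106.93: household furniture → 5.25% → £5.613825
Kite £26.70: toys and games → 8% → £2.136
Laundry detergent £13.56: all other goods → 4% → £0.5424
Bluetooth speaker £172.72: electronic goods, under £175.00 → 2.75% → £4.7498
Unrounded tax sum = £37.694025 → £37.69

£37.69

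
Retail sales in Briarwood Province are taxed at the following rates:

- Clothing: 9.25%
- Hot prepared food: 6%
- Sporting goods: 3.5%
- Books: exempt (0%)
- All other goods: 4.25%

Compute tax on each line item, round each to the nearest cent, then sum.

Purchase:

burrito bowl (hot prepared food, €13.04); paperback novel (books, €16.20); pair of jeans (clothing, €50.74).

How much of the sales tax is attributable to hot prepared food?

Burrito bowl €13.04: hot prepared food → 6% → €0.78
Tax on hot prepared food = €0.78

€0.78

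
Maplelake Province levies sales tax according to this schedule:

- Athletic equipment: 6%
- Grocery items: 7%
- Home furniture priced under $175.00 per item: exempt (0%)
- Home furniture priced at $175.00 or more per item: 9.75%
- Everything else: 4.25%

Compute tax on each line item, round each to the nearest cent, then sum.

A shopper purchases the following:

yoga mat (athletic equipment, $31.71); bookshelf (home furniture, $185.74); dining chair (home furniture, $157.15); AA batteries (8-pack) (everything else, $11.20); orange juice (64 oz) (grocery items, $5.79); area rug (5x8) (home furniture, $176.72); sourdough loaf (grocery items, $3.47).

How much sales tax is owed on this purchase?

$38.37

Yoga mat $31.71: athletic equipment → 6% → $1.90
Bookshelf $185.74: home furniture, $175.00 or more → 9.75% → $18.11
Dining chair $157.15: home furniture, under $175.00 → 0% → $0.00
AA batteries (8-pack) $11.20: everything else → 4.25% → $0.48
Orange juice (64 oz) $5.79: grocery items → 7% → $0.41
Area rug (5x8) $176.72: home furniture, $175.00 or more → 9.75% → $17.23
Sourdough loaf $3.47: grocery items → 7% → $0.24
Total tax = $1.90 + $18.11 + $0.48 + $0.41 + $17.23 + $0.24 = $38.37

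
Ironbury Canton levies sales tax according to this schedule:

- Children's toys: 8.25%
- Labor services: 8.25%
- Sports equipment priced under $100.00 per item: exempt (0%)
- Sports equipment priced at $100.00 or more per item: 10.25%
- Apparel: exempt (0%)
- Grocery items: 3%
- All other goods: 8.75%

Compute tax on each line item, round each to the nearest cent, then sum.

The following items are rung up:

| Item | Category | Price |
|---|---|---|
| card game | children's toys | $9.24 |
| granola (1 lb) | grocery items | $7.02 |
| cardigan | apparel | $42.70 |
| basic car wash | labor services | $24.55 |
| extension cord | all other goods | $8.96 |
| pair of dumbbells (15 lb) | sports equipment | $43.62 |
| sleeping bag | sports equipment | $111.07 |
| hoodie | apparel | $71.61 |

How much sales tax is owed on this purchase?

Card game $9.24: children's toys → 8.25% → $0.76
Granola (1 lb) $7.02: grocery items → 3% → $0.21
Cardigan $42.70: apparel → 0% → $0.00
Basic car wash $24.55: labor services → 8.25% → $2.03
Extension cord $8.96: all other goods → 8.75% → $0.78
Pair of dumbbells (15 lb) $43.62: sports equipment, under $100.00 → 0% → $0.00
Sleeping bag $111.07: sports equipment, $100.00 or more → 10.25% → $11.38
Hoodie $71.61: apparel → 0% → $0.00
Total tax = $0.76 + $0.21 + $2.03 + $0.78 + $11.38 = $15.16

$15.16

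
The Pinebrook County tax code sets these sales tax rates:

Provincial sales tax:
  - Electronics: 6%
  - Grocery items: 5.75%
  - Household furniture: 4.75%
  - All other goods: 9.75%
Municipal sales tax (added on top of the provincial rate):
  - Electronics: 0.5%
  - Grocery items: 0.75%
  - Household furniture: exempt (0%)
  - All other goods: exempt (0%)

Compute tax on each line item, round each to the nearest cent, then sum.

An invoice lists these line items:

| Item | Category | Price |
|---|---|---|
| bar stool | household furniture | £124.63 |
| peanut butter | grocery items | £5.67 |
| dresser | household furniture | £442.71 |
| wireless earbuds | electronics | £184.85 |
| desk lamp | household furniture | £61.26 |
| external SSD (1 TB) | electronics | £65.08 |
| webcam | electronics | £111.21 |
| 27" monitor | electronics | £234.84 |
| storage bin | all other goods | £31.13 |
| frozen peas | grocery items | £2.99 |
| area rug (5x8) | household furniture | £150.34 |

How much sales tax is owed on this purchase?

Bar stool £124.63: household furniture → 4.75% + 0% municipal = 4.75% → £5.92
Peanut butter £5.67: grocery items → 5.75% + 0.75% municipal = 6.5% → £0.37
Dresser £442.71: household furniture → 4.75% + 0% municipal = 4.75% → £21.03
Wireless earbuds £184.85: electronics → 6% + 0.5% municipal = 6.5% → £12.02
Desk lamp £61.26: household furniture → 4.75% + 0% municipal = 4.75% → £2.91
External SSD (1 TB) £65.08: electronics → 6% + 0.5% municipal = 6.5% → £4.23
Webcam £111.21: electronics → 6% + 0.5% municipal = 6.5% → £7.23
27" monitor £234.84: electronics → 6% + 0.5% municipal = 6.5% → £15.26
Storage bin £31.13: all other goods → 9.75% + 0% municipal = 9.75% → £3.04
Frozen peas £2.99: grocery items → 5.75% + 0.75% municipal = 6.5% → £0.19
Area rug (5x8) £150.34: household furniture → 4.75% + 0% municipal = 4.75% → £7.14
Total tax = £5.92 + £0.37 + £21.03 + £12.02 + £2.91 + £4.23 + £7.23 + £15.26 + £3.04 + £0.19 + £7.14 = £79.34

£79.34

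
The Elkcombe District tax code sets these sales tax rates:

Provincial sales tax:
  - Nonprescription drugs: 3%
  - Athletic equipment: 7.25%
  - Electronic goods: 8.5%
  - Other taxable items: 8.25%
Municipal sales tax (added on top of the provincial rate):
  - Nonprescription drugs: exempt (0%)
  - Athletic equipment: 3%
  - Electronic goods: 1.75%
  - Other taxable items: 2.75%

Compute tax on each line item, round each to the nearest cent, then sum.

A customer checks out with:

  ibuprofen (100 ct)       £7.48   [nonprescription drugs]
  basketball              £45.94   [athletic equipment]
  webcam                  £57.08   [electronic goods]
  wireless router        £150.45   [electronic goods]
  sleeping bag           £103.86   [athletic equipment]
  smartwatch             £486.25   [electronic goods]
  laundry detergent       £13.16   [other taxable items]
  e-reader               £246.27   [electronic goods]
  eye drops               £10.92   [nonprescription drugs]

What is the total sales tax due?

£113.71

Ibuprofen (100 ct) £7.48: nonprescription drugs → 3% + 0% municipal = 3% → £0.22
Basketball £45.94: athletic equipment → 7.25% + 3% municipal = 10.25% → £4.71
Webcam £57.08: electronic goods → 8.5% + 1.75% municipal = 10.25% → £5.85
Wireless router £150.45: electronic goods → 8.5% + 1.75% municipal = 10.25% → £15.42
Sleeping bag £103.86: athletic equipment → 7.25% + 3% municipal = 10.25% → £10.65
Smartwatch £486.25: electronic goods → 8.5% + 1.75% municipal = 10.25% → £49.84
Laundry detergent £13.16: other taxable items → 8.25% + 2.75% municipal = 11% → £1.45
E-reader £246.27: electronic goods → 8.5% + 1.75% municipal = 10.25% → £25.24
Eye drops £10.92: nonprescription drugs → 3% + 0% municipal = 3% → £0.33
Total tax = £0.22 + £4.71 + £5.85 + £15.42 + £10.65 + £49.84 + £1.45 + £25.24 + £0.33 = £113.71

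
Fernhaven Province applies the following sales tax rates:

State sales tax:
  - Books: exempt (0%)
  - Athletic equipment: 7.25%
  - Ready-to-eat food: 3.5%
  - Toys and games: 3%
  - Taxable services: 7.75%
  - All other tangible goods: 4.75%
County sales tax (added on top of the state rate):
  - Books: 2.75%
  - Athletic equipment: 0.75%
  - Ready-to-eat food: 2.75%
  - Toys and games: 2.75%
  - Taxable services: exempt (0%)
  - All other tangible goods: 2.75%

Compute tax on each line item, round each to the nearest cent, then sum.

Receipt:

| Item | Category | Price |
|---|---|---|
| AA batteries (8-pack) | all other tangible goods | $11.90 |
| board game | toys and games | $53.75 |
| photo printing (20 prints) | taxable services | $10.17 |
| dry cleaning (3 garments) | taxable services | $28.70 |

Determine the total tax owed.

$6.99

AA batteries (8-pack) $11.90: all other tangible goods → 4.75% + 2.75% county = 7.5% → $0.89
Board game $53.75: toys and games → 3% + 2.75% county = 5.75% → $3.09
Photo printing (20 prints) $10.17: taxable services → 7.75% + 0% county = 7.75% → $0.79
Dry cleaning (3 garments) $28.70: taxable services → 7.75% + 0% county = 7.75% → $2.22
Total tax = $0.89 + $3.09 + $0.79 + $2.22 = $6.99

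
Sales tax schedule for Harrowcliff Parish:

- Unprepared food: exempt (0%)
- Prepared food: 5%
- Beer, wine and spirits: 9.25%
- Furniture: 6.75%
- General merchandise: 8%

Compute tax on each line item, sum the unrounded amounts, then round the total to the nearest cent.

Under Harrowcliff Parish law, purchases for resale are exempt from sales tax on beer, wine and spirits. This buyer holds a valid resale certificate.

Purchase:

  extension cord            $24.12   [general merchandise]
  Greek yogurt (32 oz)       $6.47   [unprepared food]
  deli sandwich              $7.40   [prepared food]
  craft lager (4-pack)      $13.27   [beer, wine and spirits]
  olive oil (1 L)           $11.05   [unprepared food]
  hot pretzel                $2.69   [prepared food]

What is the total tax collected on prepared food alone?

Deli sandwich $7.40: prepared food → 5% → $0.37
Hot pretzel $2.69: prepared food → 5% → $0.1345
Tax on prepared food: unrounded sum = $0.5045 → $0.50

$0.50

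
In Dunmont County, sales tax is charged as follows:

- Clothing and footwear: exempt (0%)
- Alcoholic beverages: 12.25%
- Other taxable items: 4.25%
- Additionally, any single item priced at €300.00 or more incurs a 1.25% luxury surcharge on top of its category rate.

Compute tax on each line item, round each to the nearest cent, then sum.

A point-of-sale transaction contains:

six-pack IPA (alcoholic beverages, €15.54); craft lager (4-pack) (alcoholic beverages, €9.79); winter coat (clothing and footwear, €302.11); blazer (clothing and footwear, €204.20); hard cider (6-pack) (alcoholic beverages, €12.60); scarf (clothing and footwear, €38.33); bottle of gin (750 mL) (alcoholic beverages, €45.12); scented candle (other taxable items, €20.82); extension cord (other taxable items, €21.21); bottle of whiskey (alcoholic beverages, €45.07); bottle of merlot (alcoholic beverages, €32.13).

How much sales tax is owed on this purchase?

€25.19

Six-pack IPA €15.54: alcoholic beverages → 12.25% → €1.90
Craft lager (4-pack) €9.79: alcoholic beverages → 12.25% → €1.20
Winter coat €302.11: clothing and footwear → 0% + 1.25% surcharge = 1.25% → €3.78
Blazer €204.20: clothing and footwear → 0% → €0.00
Hard cider (6-pack) €12.60: alcoholic beverages → 12.25% → €1.54
Scarf €38.33: clothing and footwear → 0% → €0.00
Bottle of gin (750 mL) €45.12: alcoholic beverages → 12.25% → €5.53
Scented candle €20.82: other taxable items → 4.25% → €0.88
Extension cord €21.21: other taxable items → 4.25% → €0.90
Bottle of whiskey €45.07: alcoholic beverages → 12.25% → €5.52
Bottle of merlot €32.13: alcoholic beverages → 12.25% → €3.94
Total tax = €1.90 + €1.20 + €3.78 + €1.54 + €5.53 + €0.88 + €0.90 + €5.52 + €3.94 = €25.19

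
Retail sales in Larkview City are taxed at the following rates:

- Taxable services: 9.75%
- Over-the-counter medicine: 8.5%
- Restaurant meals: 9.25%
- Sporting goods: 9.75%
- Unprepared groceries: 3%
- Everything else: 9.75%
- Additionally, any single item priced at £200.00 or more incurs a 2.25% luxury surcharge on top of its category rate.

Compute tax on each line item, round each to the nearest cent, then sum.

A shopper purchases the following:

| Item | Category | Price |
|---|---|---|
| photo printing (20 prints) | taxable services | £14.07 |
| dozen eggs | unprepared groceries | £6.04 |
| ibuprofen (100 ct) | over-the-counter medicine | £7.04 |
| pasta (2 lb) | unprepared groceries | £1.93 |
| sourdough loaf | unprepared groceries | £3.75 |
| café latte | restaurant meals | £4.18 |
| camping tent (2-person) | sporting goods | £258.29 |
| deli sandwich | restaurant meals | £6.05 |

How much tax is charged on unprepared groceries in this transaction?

Dozen eggs £6.04: unprepared groceries → 3% → £0.18
Pasta (2 lb) £1.93: unprepared groceries → 3% → £0.06
Sourdough loaf £3.75: unprepared groceries → 3% → £0.11
Tax on unprepared groceries = £0.18 + £0.06 + £0.11 = £0.35

£0.35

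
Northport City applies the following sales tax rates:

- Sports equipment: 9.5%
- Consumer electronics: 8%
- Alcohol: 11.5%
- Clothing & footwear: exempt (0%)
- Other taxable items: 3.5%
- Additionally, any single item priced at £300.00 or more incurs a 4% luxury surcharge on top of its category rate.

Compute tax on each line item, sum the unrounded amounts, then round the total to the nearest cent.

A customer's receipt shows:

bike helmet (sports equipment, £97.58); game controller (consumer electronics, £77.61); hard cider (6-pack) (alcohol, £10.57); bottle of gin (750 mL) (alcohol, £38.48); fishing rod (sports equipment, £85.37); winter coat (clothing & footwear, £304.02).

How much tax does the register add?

£41.39

Bike helmet £97.58: sports equipment → 9.5% → £9.2701
Game controller £77.61: consumer electronics → 8% → £6.2088
Hard cider (6-pack) £10.57: alcohol → 11.5% → £1.21555
Bottle of gin (750 mL) £38.48: alcohol → 11.5% → £4.4252
Fishing rod £85.37: sports equipment → 9.5% → £8.11015
Winter coat £304.02: clothing & footwear → 0% + 4% surcharge = 4% → £12.1608
Unrounded tax sum = £41.3906 → £41.39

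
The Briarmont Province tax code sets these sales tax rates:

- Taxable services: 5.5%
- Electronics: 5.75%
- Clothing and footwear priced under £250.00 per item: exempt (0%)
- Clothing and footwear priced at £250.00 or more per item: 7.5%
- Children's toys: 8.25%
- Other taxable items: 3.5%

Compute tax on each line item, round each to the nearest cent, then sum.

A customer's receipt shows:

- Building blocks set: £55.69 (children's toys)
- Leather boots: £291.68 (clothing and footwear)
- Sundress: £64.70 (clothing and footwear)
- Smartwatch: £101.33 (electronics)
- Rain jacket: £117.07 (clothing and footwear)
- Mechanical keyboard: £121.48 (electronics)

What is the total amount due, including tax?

£791.24

Building blocks set £55.69: children's toys → 8.25% → £4.59
Leather boots £291.68: clothing and footwear, £250.00 or more → 7.5% → £21.88
Sundress £64.70: clothing and footwear, under £250.00 → 0% → £0.00
Smartwatch £101.33: electronics → 5.75% → £5.83
Rain jacket £117.07: clothing and footwear, under £250.00 → 0% → £0.00
Mechanical keyboard £121.48: electronics → 5.75% → £6.99
Subtotal = £751.95; tax = £39.29; total due = £791.24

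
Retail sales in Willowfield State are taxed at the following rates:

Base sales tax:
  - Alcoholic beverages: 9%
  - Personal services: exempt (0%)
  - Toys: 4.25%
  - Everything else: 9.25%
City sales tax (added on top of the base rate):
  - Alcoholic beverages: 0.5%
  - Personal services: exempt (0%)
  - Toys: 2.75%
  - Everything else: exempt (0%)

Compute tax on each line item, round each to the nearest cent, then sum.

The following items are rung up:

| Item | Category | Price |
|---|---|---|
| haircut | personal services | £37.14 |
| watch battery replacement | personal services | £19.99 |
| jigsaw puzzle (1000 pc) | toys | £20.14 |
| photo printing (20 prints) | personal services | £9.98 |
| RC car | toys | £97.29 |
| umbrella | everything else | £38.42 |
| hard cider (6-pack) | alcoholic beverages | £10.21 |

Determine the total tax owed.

£12.74

Haircut £37.14: personal services → 0% + 0% city = 0% → £0.00
Watch battery replacement £19.99: personal services → 0% + 0% city = 0% → £0.00
Jigsaw puzzle (1000 pc) £20.14: toys → 4.25% + 2.75% city = 7% → £1.41
Photo printing (20 prints) £9.98: personal services → 0% + 0% city = 0% → £0.00
RC car £97.29: toys → 4.25% + 2.75% city = 7% → £6.81
Umbrella £38.42: everything else → 9.25% + 0% city = 9.25% → £3.55
Hard cider (6-pack) £10.21: alcoholic beverages → 9% + 0.5% city = 9.5% → £0.97
Total tax = £1.41 + £6.81 + £3.55 + £0.97 = £12.74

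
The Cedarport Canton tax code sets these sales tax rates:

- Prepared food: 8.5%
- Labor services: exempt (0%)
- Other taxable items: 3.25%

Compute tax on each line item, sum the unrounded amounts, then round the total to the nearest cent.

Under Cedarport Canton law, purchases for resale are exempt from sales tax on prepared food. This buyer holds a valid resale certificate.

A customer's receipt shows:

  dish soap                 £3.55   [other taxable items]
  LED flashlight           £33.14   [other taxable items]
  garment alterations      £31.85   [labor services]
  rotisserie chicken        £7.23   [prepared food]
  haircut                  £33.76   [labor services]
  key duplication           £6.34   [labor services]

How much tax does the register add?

£1.19

Dish soap £3.55: other taxable items → 3.25% → £0.115375
LED flashlight £33.14: other taxable items → 3.25% → £1.07705
Garment alterations £31.85: labor services → 0% → £0.00
Rotisserie chicken £7.23: prepared food, buyer-exempt → 0% → £0.00
Haircut £33.76: labor services → 0% → £0.00
Key duplication £6.34: labor services → 0% → £0.00
Unrounded tax sum = £1.192425 → £1.19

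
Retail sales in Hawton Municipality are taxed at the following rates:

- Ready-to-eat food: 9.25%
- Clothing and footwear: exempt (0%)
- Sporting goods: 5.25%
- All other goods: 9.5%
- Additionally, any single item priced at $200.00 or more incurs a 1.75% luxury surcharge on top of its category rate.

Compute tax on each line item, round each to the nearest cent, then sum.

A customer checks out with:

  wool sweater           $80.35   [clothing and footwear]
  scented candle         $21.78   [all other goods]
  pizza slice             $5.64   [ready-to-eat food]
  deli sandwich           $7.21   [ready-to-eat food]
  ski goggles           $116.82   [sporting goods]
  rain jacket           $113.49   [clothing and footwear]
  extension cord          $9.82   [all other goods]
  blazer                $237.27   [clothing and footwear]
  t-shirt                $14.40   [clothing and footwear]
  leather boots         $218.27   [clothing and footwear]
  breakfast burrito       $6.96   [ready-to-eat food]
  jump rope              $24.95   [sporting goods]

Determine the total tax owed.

Wool sweater $80.35: clothing and footwear → 0% → $0.00
Scented candle $21.78: all other goods → 9.5% → $2.07
Pizza slice $5.64: ready-to-eat food → 9.25% → $0.52
Deli sandwich $7.21: ready-to-eat food → 9.25% → $0.67
Ski goggles $116.82: sporting goods → 5.25% → $6.13
Rain jacket $113.49: clothing and footwear → 0% → $0.00
Extension cord $9.82: all other goods → 9.5% → $0.93
Blazer $237.27: clothing and footwear → 0% + 1.75% surcharge = 1.75% → $4.15
T-shirt $14.40: clothing and footwear → 0% → $0.00
Leather boots $218.27: clothing and footwear → 0% + 1.75% surcharge = 1.75% → $3.82
Breakfast burrito $6.96: ready-to-eat food → 9.25% → $0.64
Jump rope $24.95: sporting goods → 5.25% → $1.31
Total tax = $2.07 + $0.52 + $0.67 + $6.13 + $0.93 + $4.15 + $3.82 + $0.64 + $1.31 = $20.24

$20.24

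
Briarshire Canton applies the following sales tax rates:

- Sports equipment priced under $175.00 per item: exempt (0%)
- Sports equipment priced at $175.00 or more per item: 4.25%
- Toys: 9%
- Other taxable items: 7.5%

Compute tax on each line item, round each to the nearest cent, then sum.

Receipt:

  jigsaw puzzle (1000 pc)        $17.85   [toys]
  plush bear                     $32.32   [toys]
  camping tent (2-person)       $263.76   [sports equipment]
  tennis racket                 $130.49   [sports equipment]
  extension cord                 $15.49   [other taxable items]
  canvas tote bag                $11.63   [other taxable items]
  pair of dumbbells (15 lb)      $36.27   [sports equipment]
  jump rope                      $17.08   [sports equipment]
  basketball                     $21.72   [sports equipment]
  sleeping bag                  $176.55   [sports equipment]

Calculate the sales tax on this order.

Jigsaw puzzle (1000 pc) $17.85: toys → 9% → $1.61
Plush bear $32.32: toys → 9% → $2.91
Camping tent (2-person) $263.76: sports equipment, $175.00 or more → 4.25% → $11.21
Tennis racket $130.49: sports equipment, under $175.00 → 0% → $0.00
Extension cord $15.49: other taxable items → 7.5% → $1.16
Canvas tote bag $11.63: other taxable items → 7.5% → $0.87
Pair of dumbbells (15 lb) $36.27: sports equipment, under $175.00 → 0% → $0.00
Jump rope $17.08: sports equipment, under $175.00 → 0% → $0.00
Basketball $21.72: sports equipment, under $175.00 → 0% → $0.00
Sleeping bag $176.55: sports equipment, $175.00 or more → 4.25% → $7.50
Total tax = $1.61 + $2.91 + $11.21 + $1.16 + $0.87 + $7.50 = $25.26

$25.26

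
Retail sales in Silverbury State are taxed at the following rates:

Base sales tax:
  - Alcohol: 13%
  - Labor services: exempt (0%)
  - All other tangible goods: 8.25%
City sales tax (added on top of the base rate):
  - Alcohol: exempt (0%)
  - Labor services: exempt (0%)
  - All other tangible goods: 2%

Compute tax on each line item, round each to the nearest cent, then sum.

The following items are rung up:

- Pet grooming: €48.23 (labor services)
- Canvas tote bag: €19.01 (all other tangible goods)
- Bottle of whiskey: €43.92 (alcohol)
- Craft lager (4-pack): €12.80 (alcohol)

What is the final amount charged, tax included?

Pet grooming €48.23: labor services → 0% + 0% city = 0% → €0.00
Canvas tote bag €19.01: all other tangible goods → 8.25% + 2% city = 10.25% → €1.95
Bottle of whiskey €43.92: alcohol → 13% + 0% city = 13% → €5.71
Craft lager (4-pack) €12.80: alcohol → 13% + 0% city = 13% → €1.66
Subtotal = €123.96; tax = €9.32; total due = €133.28

€133.28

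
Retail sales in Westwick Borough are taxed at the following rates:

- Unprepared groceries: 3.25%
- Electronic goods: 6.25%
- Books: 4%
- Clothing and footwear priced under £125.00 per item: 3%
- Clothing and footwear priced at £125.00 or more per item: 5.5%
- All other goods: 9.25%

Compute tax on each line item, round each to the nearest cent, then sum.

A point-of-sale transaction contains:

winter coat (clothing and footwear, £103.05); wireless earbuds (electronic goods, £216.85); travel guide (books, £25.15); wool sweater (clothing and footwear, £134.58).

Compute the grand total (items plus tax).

£504.68

Winter coat £103.05: clothing and footwear, under £125.00 → 3% → £3.09
Wireless earbuds £216.85: electronic goods → 6.25% → £13.55
Travel guide £25.15: books → 4% → £1.01
Wool sweater £134.58: clothing and footwear, £125.00 or more → 5.5% → £7.40
Subtotal = £479.63; tax = £25.05; total due = £504.68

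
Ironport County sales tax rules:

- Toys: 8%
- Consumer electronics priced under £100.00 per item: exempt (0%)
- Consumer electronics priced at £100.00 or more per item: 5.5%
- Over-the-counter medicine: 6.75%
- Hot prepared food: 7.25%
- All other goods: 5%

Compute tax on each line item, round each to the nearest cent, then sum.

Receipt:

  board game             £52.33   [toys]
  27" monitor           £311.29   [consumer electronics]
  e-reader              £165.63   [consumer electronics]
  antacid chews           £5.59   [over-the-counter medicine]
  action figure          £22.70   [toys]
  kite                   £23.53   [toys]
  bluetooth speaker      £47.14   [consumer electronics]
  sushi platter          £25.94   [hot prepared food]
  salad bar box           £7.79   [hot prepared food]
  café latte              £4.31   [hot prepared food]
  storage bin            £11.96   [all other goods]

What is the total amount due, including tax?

Board game £52.33: toys → 8% → £4.19
27" monitor £311.29: consumer electronics, £100.00 or more → 5.5% → £17.12
E-reader £165.63: consumer electronics, £100.00 or more → 5.5% → £9.11
Antacid chews £5.59: over-the-counter medicine → 6.75% → £0.38
Action figure £22.70: toys → 8% → £1.82
Kite £23.53: toys → 8% → £1.88
Bluetooth speaker £47.14: consumer electronics, under £100.00 → 0% → £0.00
Sushi platter £25.94: hot prepared food → 7.25% → £1.88
Salad bar box £7.79: hot prepared food → 7.25% → £0.56
Café latte £4.31: hot prepared food → 7.25% → £0.31
Storage bin £11.96: all other goods → 5% → £0.60
Subtotal = £678.21; tax = £37.85; total due = £716.06

£716.06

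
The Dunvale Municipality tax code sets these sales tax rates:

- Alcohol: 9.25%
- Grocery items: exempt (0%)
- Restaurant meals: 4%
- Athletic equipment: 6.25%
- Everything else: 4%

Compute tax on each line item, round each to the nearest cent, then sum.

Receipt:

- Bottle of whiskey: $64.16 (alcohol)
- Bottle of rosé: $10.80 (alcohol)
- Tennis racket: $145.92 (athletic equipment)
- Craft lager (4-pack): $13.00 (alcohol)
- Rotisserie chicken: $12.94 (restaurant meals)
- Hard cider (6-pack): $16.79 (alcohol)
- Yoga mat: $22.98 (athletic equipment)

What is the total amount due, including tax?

$307.35

Bottle of whiskey $64.16: alcohol → 9.25% → $5.93
Bottle of rosé $10.80: alcohol → 9.25% → $1.00
Tennis racket $145.92: athletic equipment → 6.25% → $9.12
Craft lager (4-pack) $13.00: alcohol → 9.25% → $1.20
Rotisserie chicken $12.94: restaurant meals → 4% → $0.52
Hard cider (6-pack) $16.79: alcohol → 9.25% → $1.55
Yoga mat $22.98: athletic equipment → 6.25% → $1.44
Subtotal = $286.59; tax = $20.76; total due = $307.35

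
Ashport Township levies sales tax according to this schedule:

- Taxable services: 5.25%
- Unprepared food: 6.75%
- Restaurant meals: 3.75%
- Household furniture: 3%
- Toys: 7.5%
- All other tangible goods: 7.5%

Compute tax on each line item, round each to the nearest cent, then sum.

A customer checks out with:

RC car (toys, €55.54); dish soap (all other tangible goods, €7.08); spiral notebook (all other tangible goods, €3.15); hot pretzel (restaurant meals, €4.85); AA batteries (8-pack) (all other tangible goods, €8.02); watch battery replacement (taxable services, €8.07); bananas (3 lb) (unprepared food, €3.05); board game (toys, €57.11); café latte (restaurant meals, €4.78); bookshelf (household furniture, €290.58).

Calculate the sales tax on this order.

€19.53

RC car €55.54: toys → 7.5% → €4.17
Dish soap €7.08: all other tangible goods → 7.5% → €0.53
Spiral notebook €3.15: all other tangible goods → 7.5% → €0.24
Hot pretzel €4.85: restaurant meals → 3.75% → €0.18
AA batteries (8-pack) €8.02: all other tangible goods → 7.5% → €0.60
Watch battery replacement €8.07: taxable services → 5.25% → €0.42
Bananas (3 lb) €3.05: unprepared food → 6.75% → €0.21
Board game €57.11: toys → 7.5% → €4.28
Café latte €4.78: restaurant meals → 3.75% → €0.18
Bookshelf €290.58: household furniture → 3% → €8.72
Total tax = €4.17 + €0.53 + €0.24 + €0.18 + €0.60 + €0.42 + €0.21 + €4.28 + €0.18 + €8.72 = €19.53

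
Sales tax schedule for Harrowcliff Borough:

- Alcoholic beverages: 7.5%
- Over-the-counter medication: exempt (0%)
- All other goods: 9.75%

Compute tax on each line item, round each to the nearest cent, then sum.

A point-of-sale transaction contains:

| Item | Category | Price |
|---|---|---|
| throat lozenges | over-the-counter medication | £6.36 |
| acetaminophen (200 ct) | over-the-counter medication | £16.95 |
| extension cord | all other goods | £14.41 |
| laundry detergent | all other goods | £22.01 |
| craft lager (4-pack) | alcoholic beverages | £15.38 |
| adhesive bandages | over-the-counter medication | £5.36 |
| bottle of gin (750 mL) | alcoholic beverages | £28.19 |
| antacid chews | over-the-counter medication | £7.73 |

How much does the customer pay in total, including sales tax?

£123.20

Throat lozenges £6.36: over-the-counter medication → 0% → £0.00
Acetaminophen (200 ct) £16.95: over-the-counter medication → 0% → £0.00
Extension cord £14.41: all other goods → 9.75% → £1.40
Laundry detergent £22.01: all other goods → 9.75% → £2.15
Craft lager (4-pack) £15.38: alcoholic beverages → 7.5% → £1.15
Adhesive bandages £5.36: over-the-counter medication → 0% → £0.00
Bottle of gin (750 mL) £28.19: alcoholic beverages → 7.5% → £2.11
Antacid chews £7.73: over-the-counter medication → 0% → £0.00
Subtotal = £116.39; tax = £6.81; total due = £123.20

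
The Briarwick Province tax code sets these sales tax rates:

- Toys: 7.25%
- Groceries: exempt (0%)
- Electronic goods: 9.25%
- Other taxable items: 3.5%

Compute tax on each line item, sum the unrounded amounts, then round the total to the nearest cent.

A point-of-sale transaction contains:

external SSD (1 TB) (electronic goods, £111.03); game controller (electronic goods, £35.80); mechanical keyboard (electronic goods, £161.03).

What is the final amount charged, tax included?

£336.34

External SSD (1 TB) £111.03: electronic goods → 9.25% → £10.270275
Game controller £35.80: electronic goods → 9.25% → £3.3115
Mechanical keyboard £161.03: electronic goods → 9.25% → £14.895275
Subtotal = £307.86; unrounded tax = £28.47705 → £28.48; total due = £336.34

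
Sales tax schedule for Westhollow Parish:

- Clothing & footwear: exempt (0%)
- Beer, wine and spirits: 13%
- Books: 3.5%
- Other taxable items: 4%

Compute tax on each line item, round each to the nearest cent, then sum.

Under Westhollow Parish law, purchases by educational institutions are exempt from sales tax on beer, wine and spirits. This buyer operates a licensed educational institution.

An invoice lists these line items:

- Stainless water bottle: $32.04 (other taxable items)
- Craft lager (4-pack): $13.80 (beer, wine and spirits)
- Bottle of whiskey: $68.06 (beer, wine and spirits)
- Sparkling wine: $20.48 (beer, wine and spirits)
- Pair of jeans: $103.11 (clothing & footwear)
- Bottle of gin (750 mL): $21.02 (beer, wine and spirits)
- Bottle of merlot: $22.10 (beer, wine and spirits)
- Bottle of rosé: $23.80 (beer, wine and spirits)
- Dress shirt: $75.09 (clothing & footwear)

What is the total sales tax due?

$1.28

Stainless water bottle $32.04: other taxable items → 4% → $1.28
Craft lager (4-pack) $13.80: beer, wine and spirits, buyer-exempt → 0% → $0.00
Bottle of whiskey $68.06: beer, wine and spirits, buyer-exempt → 0% → $0.00
Sparkling wine $20.48: beer, wine and spirits, buyer-exempt → 0% → $0.00
Pair of jeans $103.11: clothing & footwear → 0% → $0.00
Bottle of gin (750 mL) $21.02: beer, wine and spirits, buyer-exempt → 0% → $0.00
Bottle of merlot $22.10: beer, wine and spirits, buyer-exempt → 0% → $0.00
Bottle of rosé $23.80: beer, wine and spirits, buyer-exempt → 0% → $0.00
Dress shirt $75.09: clothing & footwear → 0% → $0.00
Total tax = $1.28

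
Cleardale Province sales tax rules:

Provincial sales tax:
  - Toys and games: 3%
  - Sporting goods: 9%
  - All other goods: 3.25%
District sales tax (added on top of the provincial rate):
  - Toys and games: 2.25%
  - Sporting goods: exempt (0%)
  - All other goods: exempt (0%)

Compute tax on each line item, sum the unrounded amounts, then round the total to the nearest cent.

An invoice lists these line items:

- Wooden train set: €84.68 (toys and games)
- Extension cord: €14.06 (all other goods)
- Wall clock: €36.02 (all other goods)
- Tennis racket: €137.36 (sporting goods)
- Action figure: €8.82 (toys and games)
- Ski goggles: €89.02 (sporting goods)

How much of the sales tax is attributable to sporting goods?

Tennis racket €137.36: sporting goods → 9% + 0% district = 9% → €12.3624
Ski goggles €89.02: sporting goods → 9% + 0% district = 9% → €8.0118
Tax on sporting goods: unrounded sum = €20.3742 → €20.37

€20.37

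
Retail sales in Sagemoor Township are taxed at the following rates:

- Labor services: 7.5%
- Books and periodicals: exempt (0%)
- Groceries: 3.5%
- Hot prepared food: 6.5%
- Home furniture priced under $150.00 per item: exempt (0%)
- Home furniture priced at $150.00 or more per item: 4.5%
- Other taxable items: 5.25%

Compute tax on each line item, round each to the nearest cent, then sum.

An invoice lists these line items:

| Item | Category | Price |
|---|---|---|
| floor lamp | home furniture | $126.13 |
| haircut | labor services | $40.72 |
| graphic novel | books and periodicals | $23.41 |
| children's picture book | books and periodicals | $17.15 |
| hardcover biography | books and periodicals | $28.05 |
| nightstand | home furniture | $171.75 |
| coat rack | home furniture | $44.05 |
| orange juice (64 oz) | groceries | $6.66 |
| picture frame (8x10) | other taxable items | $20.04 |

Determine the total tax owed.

Floor lamp $126.13: home furniture, under $150.00 → 0% → $0.00
Haircut $40.72: labor services → 7.5% → $3.05
Graphic novel $23.41: books and periodicals → 0% → $0.00
Children's picture book $17.15: books and periodicals → 0% → $0.00
Hardcover biography $28.05: books and periodicals → 0% → $0.00
Nightstand $171.75: home furniture, $150.00 or more → 4.5% → $7.73
Coat rack $44.05: home furniture, under $150.00 → 0% → $0.00
Orange juice (64 oz) $6.66: groceries → 3.5% → $0.23
Picture frame (8x10) $20.04: other taxable items → 5.25% → $1.05
Total tax = $3.05 + $7.73 + $0.23 + $1.05 = $12.06

$12.06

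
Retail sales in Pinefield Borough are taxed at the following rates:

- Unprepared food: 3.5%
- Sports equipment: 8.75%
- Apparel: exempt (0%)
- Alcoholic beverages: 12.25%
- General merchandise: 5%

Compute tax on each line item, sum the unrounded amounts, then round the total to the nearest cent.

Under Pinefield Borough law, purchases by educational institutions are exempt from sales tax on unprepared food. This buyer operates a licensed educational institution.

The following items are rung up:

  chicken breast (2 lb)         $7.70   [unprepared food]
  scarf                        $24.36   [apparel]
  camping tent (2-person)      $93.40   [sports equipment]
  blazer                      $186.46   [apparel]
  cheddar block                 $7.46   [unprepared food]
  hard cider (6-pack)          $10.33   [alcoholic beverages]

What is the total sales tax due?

$9.44

Chicken breast (2 lb) $7.70: unprepared food, buyer-exempt → 0% → $0.00
Scarf $24.36: apparel → 0% → $0.00
Camping tent (2-person) $93.40: sports equipment → 8.75% → $8.1725
Blazer $186.46: apparel → 0% → $0.00
Cheddar block $7.46: unprepared food, buyer-exempt → 0% → $0.00
Hard cider (6-pack) $10.33: alcoholic beverages → 12.25% → $1.265425
Unrounded tax sum = $9.437925 → $9.44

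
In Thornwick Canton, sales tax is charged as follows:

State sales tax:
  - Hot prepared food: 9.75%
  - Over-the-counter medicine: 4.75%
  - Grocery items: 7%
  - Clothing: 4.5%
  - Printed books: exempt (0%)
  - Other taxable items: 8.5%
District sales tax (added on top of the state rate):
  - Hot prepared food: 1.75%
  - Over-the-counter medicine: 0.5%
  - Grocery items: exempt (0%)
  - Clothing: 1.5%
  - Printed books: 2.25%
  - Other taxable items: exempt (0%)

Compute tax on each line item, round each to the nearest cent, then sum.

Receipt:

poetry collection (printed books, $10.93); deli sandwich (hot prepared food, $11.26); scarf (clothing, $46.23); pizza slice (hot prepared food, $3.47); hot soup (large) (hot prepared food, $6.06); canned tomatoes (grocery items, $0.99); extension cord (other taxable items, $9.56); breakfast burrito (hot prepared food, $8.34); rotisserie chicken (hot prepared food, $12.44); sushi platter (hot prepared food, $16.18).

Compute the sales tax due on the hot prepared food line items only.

Deli sandwich $11.26: hot prepared food → 9.75% + 1.75% district = 11.5% → $1.29
Pizza slice $3.47: hot prepared food → 9.75% + 1.75% district = 11.5% → $0.40
Hot soup (large) $6.06: hot prepared food → 9.75% + 1.75% district = 11.5% → $0.70
Breakfast burrito $8.34: hot prepared food → 9.75% + 1.75% district = 11.5% → $0.96
Rotisserie chicken $12.44: hot prepared food → 9.75% + 1.75% district = 11.5% → $1.43
Sushi platter $16.18: hot prepared food → 9.75% + 1.75% district = 11.5% → $1.86
Tax on hot prepared food = $1.29 + $0.40 + $0.70 + $0.96 + $1.43 + $1.86 = $6.64

$6.64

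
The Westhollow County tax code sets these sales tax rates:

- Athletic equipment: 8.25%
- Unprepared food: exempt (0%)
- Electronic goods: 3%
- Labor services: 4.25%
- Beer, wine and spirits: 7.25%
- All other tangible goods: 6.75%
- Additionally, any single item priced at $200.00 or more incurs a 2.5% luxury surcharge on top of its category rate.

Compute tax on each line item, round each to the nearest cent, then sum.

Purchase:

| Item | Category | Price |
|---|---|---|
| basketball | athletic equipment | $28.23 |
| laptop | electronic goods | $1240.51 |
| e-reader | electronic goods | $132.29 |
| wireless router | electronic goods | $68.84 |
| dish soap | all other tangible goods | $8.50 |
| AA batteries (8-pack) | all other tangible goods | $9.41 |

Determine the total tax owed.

Basketball $28.23: athletic equipment → 8.25% → $2.33
Laptop $1240.51: electronic goods → 3% + 2.5% surcharge = 5.5% → $68.23
E-reader $132.29: electronic goods → 3% → $3.97
Wireless router $68.84: electronic goods → 3% → $2.07
Dish soap $8.50: all other tangible goods → 6.75% → $0.57
AA batteries (8-pack) $9.41: all other tangible goods → 6.75% → $0.64
Total tax = $2.33 + $68.23 + $3.97 + $2.07 + $0.57 + $0.64 = $77.81

$77.81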